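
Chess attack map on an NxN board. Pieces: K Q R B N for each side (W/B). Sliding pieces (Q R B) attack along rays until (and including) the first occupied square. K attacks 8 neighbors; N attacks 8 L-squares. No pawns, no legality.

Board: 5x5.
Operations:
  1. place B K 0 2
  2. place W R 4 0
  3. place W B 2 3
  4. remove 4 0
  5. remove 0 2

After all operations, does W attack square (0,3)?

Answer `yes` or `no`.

Op 1: place BK@(0,2)
Op 2: place WR@(4,0)
Op 3: place WB@(2,3)
Op 4: remove (4,0)
Op 5: remove (0,2)
Per-piece attacks for W:
  WB@(2,3): attacks (3,4) (3,2) (4,1) (1,4) (1,2) (0,1)
W attacks (0,3): no

Answer: no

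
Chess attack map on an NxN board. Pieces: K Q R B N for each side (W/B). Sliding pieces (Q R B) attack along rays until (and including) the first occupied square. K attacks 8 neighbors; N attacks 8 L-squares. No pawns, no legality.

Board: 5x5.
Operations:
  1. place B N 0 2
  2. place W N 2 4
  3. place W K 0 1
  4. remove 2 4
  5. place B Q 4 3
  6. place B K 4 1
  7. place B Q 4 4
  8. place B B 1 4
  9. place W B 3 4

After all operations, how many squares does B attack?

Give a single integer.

Op 1: place BN@(0,2)
Op 2: place WN@(2,4)
Op 3: place WK@(0,1)
Op 4: remove (2,4)
Op 5: place BQ@(4,3)
Op 6: place BK@(4,1)
Op 7: place BQ@(4,4)
Op 8: place BB@(1,4)
Op 9: place WB@(3,4)
Per-piece attacks for B:
  BN@(0,2): attacks (1,4) (2,3) (1,0) (2,1)
  BB@(1,4): attacks (2,3) (3,2) (4,1) (0,3) [ray(1,-1) blocked at (4,1)]
  BK@(4,1): attacks (4,2) (4,0) (3,1) (3,2) (3,0)
  BQ@(4,3): attacks (4,4) (4,2) (4,1) (3,3) (2,3) (1,3) (0,3) (3,4) (3,2) (2,1) (1,0) [ray(0,1) blocked at (4,4); ray(0,-1) blocked at (4,1); ray(-1,1) blocked at (3,4)]
  BQ@(4,4): attacks (4,3) (3,4) (3,3) (2,2) (1,1) (0,0) [ray(0,-1) blocked at (4,3); ray(-1,0) blocked at (3,4)]
Union (19 distinct): (0,0) (0,3) (1,0) (1,1) (1,3) (1,4) (2,1) (2,2) (2,3) (3,0) (3,1) (3,2) (3,3) (3,4) (4,0) (4,1) (4,2) (4,3) (4,4)

Answer: 19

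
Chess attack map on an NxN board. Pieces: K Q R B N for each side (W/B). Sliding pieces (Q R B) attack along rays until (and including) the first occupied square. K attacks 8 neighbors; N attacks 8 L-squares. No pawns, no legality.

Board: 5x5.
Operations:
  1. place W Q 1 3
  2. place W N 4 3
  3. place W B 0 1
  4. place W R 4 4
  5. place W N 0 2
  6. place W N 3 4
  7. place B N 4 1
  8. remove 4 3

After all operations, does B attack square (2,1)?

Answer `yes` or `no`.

Op 1: place WQ@(1,3)
Op 2: place WN@(4,3)
Op 3: place WB@(0,1)
Op 4: place WR@(4,4)
Op 5: place WN@(0,2)
Op 6: place WN@(3,4)
Op 7: place BN@(4,1)
Op 8: remove (4,3)
Per-piece attacks for B:
  BN@(4,1): attacks (3,3) (2,2) (2,0)
B attacks (2,1): no

Answer: no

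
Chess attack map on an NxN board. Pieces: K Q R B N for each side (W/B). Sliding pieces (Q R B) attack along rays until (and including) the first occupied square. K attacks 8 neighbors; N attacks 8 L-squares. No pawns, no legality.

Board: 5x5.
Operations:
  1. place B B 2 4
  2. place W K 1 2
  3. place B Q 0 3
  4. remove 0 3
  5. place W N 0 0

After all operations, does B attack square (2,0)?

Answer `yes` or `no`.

Op 1: place BB@(2,4)
Op 2: place WK@(1,2)
Op 3: place BQ@(0,3)
Op 4: remove (0,3)
Op 5: place WN@(0,0)
Per-piece attacks for B:
  BB@(2,4): attacks (3,3) (4,2) (1,3) (0,2)
B attacks (2,0): no

Answer: no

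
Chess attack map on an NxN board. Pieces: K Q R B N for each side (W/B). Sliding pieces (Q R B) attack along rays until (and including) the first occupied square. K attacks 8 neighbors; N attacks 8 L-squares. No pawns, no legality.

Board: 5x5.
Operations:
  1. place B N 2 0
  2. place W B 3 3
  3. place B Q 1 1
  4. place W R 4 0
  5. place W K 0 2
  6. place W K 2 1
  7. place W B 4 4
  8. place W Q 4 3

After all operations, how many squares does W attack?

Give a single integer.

Answer: 20

Derivation:
Op 1: place BN@(2,0)
Op 2: place WB@(3,3)
Op 3: place BQ@(1,1)
Op 4: place WR@(4,0)
Op 5: place WK@(0,2)
Op 6: place WK@(2,1)
Op 7: place WB@(4,4)
Op 8: place WQ@(4,3)
Per-piece attacks for W:
  WK@(0,2): attacks (0,3) (0,1) (1,2) (1,3) (1,1)
  WK@(2,1): attacks (2,2) (2,0) (3,1) (1,1) (3,2) (3,0) (1,2) (1,0)
  WB@(3,3): attacks (4,4) (4,2) (2,4) (2,2) (1,1) [ray(1,1) blocked at (4,4); ray(-1,-1) blocked at (1,1)]
  WR@(4,0): attacks (4,1) (4,2) (4,3) (3,0) (2,0) [ray(0,1) blocked at (4,3); ray(-1,0) blocked at (2,0)]
  WQ@(4,3): attacks (4,4) (4,2) (4,1) (4,0) (3,3) (3,4) (3,2) (2,1) [ray(0,1) blocked at (4,4); ray(0,-1) blocked at (4,0); ray(-1,0) blocked at (3,3); ray(-1,-1) blocked at (2,1)]
  WB@(4,4): attacks (3,3) [ray(-1,-1) blocked at (3,3)]
Union (20 distinct): (0,1) (0,3) (1,0) (1,1) (1,2) (1,3) (2,0) (2,1) (2,2) (2,4) (3,0) (3,1) (3,2) (3,3) (3,4) (4,0) (4,1) (4,2) (4,3) (4,4)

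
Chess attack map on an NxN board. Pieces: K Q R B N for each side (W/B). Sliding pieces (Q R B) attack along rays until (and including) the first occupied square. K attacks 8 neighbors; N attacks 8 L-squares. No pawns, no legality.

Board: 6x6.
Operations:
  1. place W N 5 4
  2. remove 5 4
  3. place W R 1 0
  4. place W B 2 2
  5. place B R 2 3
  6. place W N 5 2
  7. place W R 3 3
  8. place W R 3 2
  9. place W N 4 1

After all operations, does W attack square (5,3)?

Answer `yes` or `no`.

Op 1: place WN@(5,4)
Op 2: remove (5,4)
Op 3: place WR@(1,0)
Op 4: place WB@(2,2)
Op 5: place BR@(2,3)
Op 6: place WN@(5,2)
Op 7: place WR@(3,3)
Op 8: place WR@(3,2)
Op 9: place WN@(4,1)
Per-piece attacks for W:
  WR@(1,0): attacks (1,1) (1,2) (1,3) (1,4) (1,5) (2,0) (3,0) (4,0) (5,0) (0,0)
  WB@(2,2): attacks (3,3) (3,1) (4,0) (1,3) (0,4) (1,1) (0,0) [ray(1,1) blocked at (3,3)]
  WR@(3,2): attacks (3,3) (3,1) (3,0) (4,2) (5,2) (2,2) [ray(0,1) blocked at (3,3); ray(1,0) blocked at (5,2); ray(-1,0) blocked at (2,2)]
  WR@(3,3): attacks (3,4) (3,5) (3,2) (4,3) (5,3) (2,3) [ray(0,-1) blocked at (3,2); ray(-1,0) blocked at (2,3)]
  WN@(4,1): attacks (5,3) (3,3) (2,2) (2,0)
  WN@(5,2): attacks (4,4) (3,3) (4,0) (3,1)
W attacks (5,3): yes

Answer: yes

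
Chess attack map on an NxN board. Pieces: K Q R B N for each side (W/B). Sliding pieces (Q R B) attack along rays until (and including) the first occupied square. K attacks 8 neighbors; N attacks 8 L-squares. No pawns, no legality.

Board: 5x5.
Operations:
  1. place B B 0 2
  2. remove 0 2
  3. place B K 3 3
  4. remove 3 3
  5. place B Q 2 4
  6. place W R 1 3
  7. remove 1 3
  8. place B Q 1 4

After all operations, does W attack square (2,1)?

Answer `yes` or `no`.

Answer: no

Derivation:
Op 1: place BB@(0,2)
Op 2: remove (0,2)
Op 3: place BK@(3,3)
Op 4: remove (3,3)
Op 5: place BQ@(2,4)
Op 6: place WR@(1,3)
Op 7: remove (1,3)
Op 8: place BQ@(1,4)
Per-piece attacks for W:
W attacks (2,1): no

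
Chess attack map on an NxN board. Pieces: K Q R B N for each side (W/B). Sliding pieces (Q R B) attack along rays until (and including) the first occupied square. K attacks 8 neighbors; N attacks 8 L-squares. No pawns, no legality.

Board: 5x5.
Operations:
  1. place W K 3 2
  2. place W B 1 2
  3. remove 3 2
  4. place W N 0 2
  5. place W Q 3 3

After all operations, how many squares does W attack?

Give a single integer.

Answer: 18

Derivation:
Op 1: place WK@(3,2)
Op 2: place WB@(1,2)
Op 3: remove (3,2)
Op 4: place WN@(0,2)
Op 5: place WQ@(3,3)
Per-piece attacks for W:
  WN@(0,2): attacks (1,4) (2,3) (1,0) (2,1)
  WB@(1,2): attacks (2,3) (3,4) (2,1) (3,0) (0,3) (0,1)
  WQ@(3,3): attacks (3,4) (3,2) (3,1) (3,0) (4,3) (2,3) (1,3) (0,3) (4,4) (4,2) (2,4) (2,2) (1,1) (0,0)
Union (18 distinct): (0,0) (0,1) (0,3) (1,0) (1,1) (1,3) (1,4) (2,1) (2,2) (2,3) (2,4) (3,0) (3,1) (3,2) (3,4) (4,2) (4,3) (4,4)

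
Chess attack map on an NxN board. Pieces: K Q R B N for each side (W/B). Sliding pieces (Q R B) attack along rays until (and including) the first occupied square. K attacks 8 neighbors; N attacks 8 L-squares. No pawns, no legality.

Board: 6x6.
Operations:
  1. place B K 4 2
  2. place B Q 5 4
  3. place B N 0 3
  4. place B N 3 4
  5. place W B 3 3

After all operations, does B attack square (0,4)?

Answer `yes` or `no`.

Answer: no

Derivation:
Op 1: place BK@(4,2)
Op 2: place BQ@(5,4)
Op 3: place BN@(0,3)
Op 4: place BN@(3,4)
Op 5: place WB@(3,3)
Per-piece attacks for B:
  BN@(0,3): attacks (1,5) (2,4) (1,1) (2,2)
  BN@(3,4): attacks (5,5) (1,5) (4,2) (5,3) (2,2) (1,3)
  BK@(4,2): attacks (4,3) (4,1) (5,2) (3,2) (5,3) (5,1) (3,3) (3,1)
  BQ@(5,4): attacks (5,5) (5,3) (5,2) (5,1) (5,0) (4,4) (3,4) (4,5) (4,3) (3,2) (2,1) (1,0) [ray(-1,0) blocked at (3,4)]
B attacks (0,4): no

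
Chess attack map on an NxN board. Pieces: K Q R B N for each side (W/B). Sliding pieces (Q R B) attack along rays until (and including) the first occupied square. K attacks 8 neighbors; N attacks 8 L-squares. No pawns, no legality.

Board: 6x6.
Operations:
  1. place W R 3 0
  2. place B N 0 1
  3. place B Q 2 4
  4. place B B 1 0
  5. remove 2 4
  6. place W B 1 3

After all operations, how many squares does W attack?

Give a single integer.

Answer: 13

Derivation:
Op 1: place WR@(3,0)
Op 2: place BN@(0,1)
Op 3: place BQ@(2,4)
Op 4: place BB@(1,0)
Op 5: remove (2,4)
Op 6: place WB@(1,3)
Per-piece attacks for W:
  WB@(1,3): attacks (2,4) (3,5) (2,2) (3,1) (4,0) (0,4) (0,2)
  WR@(3,0): attacks (3,1) (3,2) (3,3) (3,4) (3,5) (4,0) (5,0) (2,0) (1,0) [ray(-1,0) blocked at (1,0)]
Union (13 distinct): (0,2) (0,4) (1,0) (2,0) (2,2) (2,4) (3,1) (3,2) (3,3) (3,4) (3,5) (4,0) (5,0)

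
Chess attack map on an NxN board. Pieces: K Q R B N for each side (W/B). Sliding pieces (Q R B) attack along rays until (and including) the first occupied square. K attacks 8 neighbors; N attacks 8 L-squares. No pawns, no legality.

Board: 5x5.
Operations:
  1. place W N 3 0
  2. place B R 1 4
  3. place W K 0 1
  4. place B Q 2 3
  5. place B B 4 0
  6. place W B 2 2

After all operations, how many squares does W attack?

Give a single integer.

Answer: 13

Derivation:
Op 1: place WN@(3,0)
Op 2: place BR@(1,4)
Op 3: place WK@(0,1)
Op 4: place BQ@(2,3)
Op 5: place BB@(4,0)
Op 6: place WB@(2,2)
Per-piece attacks for W:
  WK@(0,1): attacks (0,2) (0,0) (1,1) (1,2) (1,0)
  WB@(2,2): attacks (3,3) (4,4) (3,1) (4,0) (1,3) (0,4) (1,1) (0,0) [ray(1,-1) blocked at (4,0)]
  WN@(3,0): attacks (4,2) (2,2) (1,1)
Union (13 distinct): (0,0) (0,2) (0,4) (1,0) (1,1) (1,2) (1,3) (2,2) (3,1) (3,3) (4,0) (4,2) (4,4)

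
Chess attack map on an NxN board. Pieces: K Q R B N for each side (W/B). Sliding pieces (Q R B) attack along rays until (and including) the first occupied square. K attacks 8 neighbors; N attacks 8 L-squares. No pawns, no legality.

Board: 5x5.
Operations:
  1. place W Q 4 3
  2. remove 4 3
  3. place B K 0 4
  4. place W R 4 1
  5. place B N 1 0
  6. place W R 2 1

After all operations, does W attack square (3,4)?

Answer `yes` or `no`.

Answer: no

Derivation:
Op 1: place WQ@(4,3)
Op 2: remove (4,3)
Op 3: place BK@(0,4)
Op 4: place WR@(4,1)
Op 5: place BN@(1,0)
Op 6: place WR@(2,1)
Per-piece attacks for W:
  WR@(2,1): attacks (2,2) (2,3) (2,4) (2,0) (3,1) (4,1) (1,1) (0,1) [ray(1,0) blocked at (4,1)]
  WR@(4,1): attacks (4,2) (4,3) (4,4) (4,0) (3,1) (2,1) [ray(-1,0) blocked at (2,1)]
W attacks (3,4): no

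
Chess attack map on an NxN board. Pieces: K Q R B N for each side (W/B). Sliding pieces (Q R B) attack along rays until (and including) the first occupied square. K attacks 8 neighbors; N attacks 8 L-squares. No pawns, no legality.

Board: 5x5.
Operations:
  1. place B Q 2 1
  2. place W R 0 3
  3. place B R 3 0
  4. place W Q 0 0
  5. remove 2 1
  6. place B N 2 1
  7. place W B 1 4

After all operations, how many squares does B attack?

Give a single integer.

Answer: 11

Derivation:
Op 1: place BQ@(2,1)
Op 2: place WR@(0,3)
Op 3: place BR@(3,0)
Op 4: place WQ@(0,0)
Op 5: remove (2,1)
Op 6: place BN@(2,1)
Op 7: place WB@(1,4)
Per-piece attacks for B:
  BN@(2,1): attacks (3,3) (4,2) (1,3) (0,2) (4,0) (0,0)
  BR@(3,0): attacks (3,1) (3,2) (3,3) (3,4) (4,0) (2,0) (1,0) (0,0) [ray(-1,0) blocked at (0,0)]
Union (11 distinct): (0,0) (0,2) (1,0) (1,3) (2,0) (3,1) (3,2) (3,3) (3,4) (4,0) (4,2)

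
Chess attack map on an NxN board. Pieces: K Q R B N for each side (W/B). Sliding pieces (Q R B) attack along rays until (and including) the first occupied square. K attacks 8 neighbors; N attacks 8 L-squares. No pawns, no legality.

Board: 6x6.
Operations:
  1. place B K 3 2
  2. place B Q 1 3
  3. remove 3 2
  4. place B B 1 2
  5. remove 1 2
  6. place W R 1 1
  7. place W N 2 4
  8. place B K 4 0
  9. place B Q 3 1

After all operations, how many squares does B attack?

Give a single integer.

Answer: 26

Derivation:
Op 1: place BK@(3,2)
Op 2: place BQ@(1,3)
Op 3: remove (3,2)
Op 4: place BB@(1,2)
Op 5: remove (1,2)
Op 6: place WR@(1,1)
Op 7: place WN@(2,4)
Op 8: place BK@(4,0)
Op 9: place BQ@(3,1)
Per-piece attacks for B:
  BQ@(1,3): attacks (1,4) (1,5) (1,2) (1,1) (2,3) (3,3) (4,3) (5,3) (0,3) (2,4) (2,2) (3,1) (0,4) (0,2) [ray(0,-1) blocked at (1,1); ray(1,1) blocked at (2,4); ray(1,-1) blocked at (3,1)]
  BQ@(3,1): attacks (3,2) (3,3) (3,4) (3,5) (3,0) (4,1) (5,1) (2,1) (1,1) (4,2) (5,3) (4,0) (2,2) (1,3) (2,0) [ray(-1,0) blocked at (1,1); ray(1,-1) blocked at (4,0); ray(-1,1) blocked at (1,3)]
  BK@(4,0): attacks (4,1) (5,0) (3,0) (5,1) (3,1)
Union (26 distinct): (0,2) (0,3) (0,4) (1,1) (1,2) (1,3) (1,4) (1,5) (2,0) (2,1) (2,2) (2,3) (2,4) (3,0) (3,1) (3,2) (3,3) (3,4) (3,5) (4,0) (4,1) (4,2) (4,3) (5,0) (5,1) (5,3)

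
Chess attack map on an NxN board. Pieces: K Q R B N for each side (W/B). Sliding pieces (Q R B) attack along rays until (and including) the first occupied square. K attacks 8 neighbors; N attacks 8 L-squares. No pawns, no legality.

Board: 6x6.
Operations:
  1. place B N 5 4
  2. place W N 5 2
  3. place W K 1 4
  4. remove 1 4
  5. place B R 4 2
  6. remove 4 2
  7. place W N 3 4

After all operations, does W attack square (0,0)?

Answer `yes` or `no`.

Op 1: place BN@(5,4)
Op 2: place WN@(5,2)
Op 3: place WK@(1,4)
Op 4: remove (1,4)
Op 5: place BR@(4,2)
Op 6: remove (4,2)
Op 7: place WN@(3,4)
Per-piece attacks for W:
  WN@(3,4): attacks (5,5) (1,5) (4,2) (5,3) (2,2) (1,3)
  WN@(5,2): attacks (4,4) (3,3) (4,0) (3,1)
W attacks (0,0): no

Answer: no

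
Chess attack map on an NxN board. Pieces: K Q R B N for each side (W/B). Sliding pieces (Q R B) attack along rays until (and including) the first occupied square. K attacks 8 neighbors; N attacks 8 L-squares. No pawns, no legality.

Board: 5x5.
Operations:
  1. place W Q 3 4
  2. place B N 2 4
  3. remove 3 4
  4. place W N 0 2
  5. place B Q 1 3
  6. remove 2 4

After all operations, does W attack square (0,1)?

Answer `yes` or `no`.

Answer: no

Derivation:
Op 1: place WQ@(3,4)
Op 2: place BN@(2,4)
Op 3: remove (3,4)
Op 4: place WN@(0,2)
Op 5: place BQ@(1,3)
Op 6: remove (2,4)
Per-piece attacks for W:
  WN@(0,2): attacks (1,4) (2,3) (1,0) (2,1)
W attacks (0,1): no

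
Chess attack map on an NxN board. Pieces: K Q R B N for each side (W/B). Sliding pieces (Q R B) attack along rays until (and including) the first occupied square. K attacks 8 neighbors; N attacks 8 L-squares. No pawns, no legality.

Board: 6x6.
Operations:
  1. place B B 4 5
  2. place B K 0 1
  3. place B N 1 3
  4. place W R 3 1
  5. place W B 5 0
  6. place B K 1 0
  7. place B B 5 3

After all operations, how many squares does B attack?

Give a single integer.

Op 1: place BB@(4,5)
Op 2: place BK@(0,1)
Op 3: place BN@(1,3)
Op 4: place WR@(3,1)
Op 5: place WB@(5,0)
Op 6: place BK@(1,0)
Op 7: place BB@(5,3)
Per-piece attacks for B:
  BK@(0,1): attacks (0,2) (0,0) (1,1) (1,2) (1,0)
  BK@(1,0): attacks (1,1) (2,0) (0,0) (2,1) (0,1)
  BN@(1,3): attacks (2,5) (3,4) (0,5) (2,1) (3,2) (0,1)
  BB@(4,5): attacks (5,4) (3,4) (2,3) (1,2) (0,1) [ray(-1,-1) blocked at (0,1)]
  BB@(5,3): attacks (4,4) (3,5) (4,2) (3,1) [ray(-1,-1) blocked at (3,1)]
Union (18 distinct): (0,0) (0,1) (0,2) (0,5) (1,0) (1,1) (1,2) (2,0) (2,1) (2,3) (2,5) (3,1) (3,2) (3,4) (3,5) (4,2) (4,4) (5,4)

Answer: 18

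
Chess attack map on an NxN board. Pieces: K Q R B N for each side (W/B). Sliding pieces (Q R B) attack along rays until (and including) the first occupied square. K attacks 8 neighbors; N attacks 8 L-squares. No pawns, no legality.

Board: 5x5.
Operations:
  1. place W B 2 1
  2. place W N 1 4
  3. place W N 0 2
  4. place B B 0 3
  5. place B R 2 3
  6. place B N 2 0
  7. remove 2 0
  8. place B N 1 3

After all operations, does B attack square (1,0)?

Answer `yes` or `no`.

Op 1: place WB@(2,1)
Op 2: place WN@(1,4)
Op 3: place WN@(0,2)
Op 4: place BB@(0,3)
Op 5: place BR@(2,3)
Op 6: place BN@(2,0)
Op 7: remove (2,0)
Op 8: place BN@(1,3)
Per-piece attacks for B:
  BB@(0,3): attacks (1,4) (1,2) (2,1) [ray(1,1) blocked at (1,4); ray(1,-1) blocked at (2,1)]
  BN@(1,3): attacks (3,4) (2,1) (3,2) (0,1)
  BR@(2,3): attacks (2,4) (2,2) (2,1) (3,3) (4,3) (1,3) [ray(0,-1) blocked at (2,1); ray(-1,0) blocked at (1,3)]
B attacks (1,0): no

Answer: no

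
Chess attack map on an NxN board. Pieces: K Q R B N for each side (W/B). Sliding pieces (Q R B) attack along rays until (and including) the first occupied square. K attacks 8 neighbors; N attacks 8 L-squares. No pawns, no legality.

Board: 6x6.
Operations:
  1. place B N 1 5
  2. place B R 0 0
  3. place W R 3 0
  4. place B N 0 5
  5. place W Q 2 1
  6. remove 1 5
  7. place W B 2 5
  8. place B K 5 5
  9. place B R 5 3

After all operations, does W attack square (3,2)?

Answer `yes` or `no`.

Answer: yes

Derivation:
Op 1: place BN@(1,5)
Op 2: place BR@(0,0)
Op 3: place WR@(3,0)
Op 4: place BN@(0,5)
Op 5: place WQ@(2,1)
Op 6: remove (1,5)
Op 7: place WB@(2,5)
Op 8: place BK@(5,5)
Op 9: place BR@(5,3)
Per-piece attacks for W:
  WQ@(2,1): attacks (2,2) (2,3) (2,4) (2,5) (2,0) (3,1) (4,1) (5,1) (1,1) (0,1) (3,2) (4,3) (5,4) (3,0) (1,2) (0,3) (1,0) [ray(0,1) blocked at (2,5); ray(1,-1) blocked at (3,0)]
  WB@(2,5): attacks (3,4) (4,3) (5,2) (1,4) (0,3)
  WR@(3,0): attacks (3,1) (3,2) (3,3) (3,4) (3,5) (4,0) (5,0) (2,0) (1,0) (0,0) [ray(-1,0) blocked at (0,0)]
W attacks (3,2): yes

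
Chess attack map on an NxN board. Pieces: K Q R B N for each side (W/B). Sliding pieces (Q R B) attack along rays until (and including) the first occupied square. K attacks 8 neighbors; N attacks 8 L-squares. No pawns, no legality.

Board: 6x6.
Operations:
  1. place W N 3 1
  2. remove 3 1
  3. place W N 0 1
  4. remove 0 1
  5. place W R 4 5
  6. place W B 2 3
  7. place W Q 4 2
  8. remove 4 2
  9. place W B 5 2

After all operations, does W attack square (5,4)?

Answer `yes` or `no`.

Answer: no

Derivation:
Op 1: place WN@(3,1)
Op 2: remove (3,1)
Op 3: place WN@(0,1)
Op 4: remove (0,1)
Op 5: place WR@(4,5)
Op 6: place WB@(2,3)
Op 7: place WQ@(4,2)
Op 8: remove (4,2)
Op 9: place WB@(5,2)
Per-piece attacks for W:
  WB@(2,3): attacks (3,4) (4,5) (3,2) (4,1) (5,0) (1,4) (0,5) (1,2) (0,1) [ray(1,1) blocked at (4,5)]
  WR@(4,5): attacks (4,4) (4,3) (4,2) (4,1) (4,0) (5,5) (3,5) (2,5) (1,5) (0,5)
  WB@(5,2): attacks (4,3) (3,4) (2,5) (4,1) (3,0)
W attacks (5,4): no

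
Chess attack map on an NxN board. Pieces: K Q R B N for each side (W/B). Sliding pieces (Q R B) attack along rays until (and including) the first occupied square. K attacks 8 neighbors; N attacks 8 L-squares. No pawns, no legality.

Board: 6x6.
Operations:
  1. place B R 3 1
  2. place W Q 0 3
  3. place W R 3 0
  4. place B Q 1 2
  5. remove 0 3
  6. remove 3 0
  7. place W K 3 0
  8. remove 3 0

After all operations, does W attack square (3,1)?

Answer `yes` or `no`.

Answer: no

Derivation:
Op 1: place BR@(3,1)
Op 2: place WQ@(0,3)
Op 3: place WR@(3,0)
Op 4: place BQ@(1,2)
Op 5: remove (0,3)
Op 6: remove (3,0)
Op 7: place WK@(3,0)
Op 8: remove (3,0)
Per-piece attacks for W:
W attacks (3,1): no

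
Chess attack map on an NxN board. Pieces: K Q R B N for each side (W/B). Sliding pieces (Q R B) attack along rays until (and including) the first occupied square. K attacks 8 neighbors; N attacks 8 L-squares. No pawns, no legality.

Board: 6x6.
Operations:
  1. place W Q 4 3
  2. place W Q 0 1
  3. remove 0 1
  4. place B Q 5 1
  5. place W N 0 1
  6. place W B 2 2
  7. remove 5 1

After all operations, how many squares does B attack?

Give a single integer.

Op 1: place WQ@(4,3)
Op 2: place WQ@(0,1)
Op 3: remove (0,1)
Op 4: place BQ@(5,1)
Op 5: place WN@(0,1)
Op 6: place WB@(2,2)
Op 7: remove (5,1)
Per-piece attacks for B:
Union (0 distinct): (none)

Answer: 0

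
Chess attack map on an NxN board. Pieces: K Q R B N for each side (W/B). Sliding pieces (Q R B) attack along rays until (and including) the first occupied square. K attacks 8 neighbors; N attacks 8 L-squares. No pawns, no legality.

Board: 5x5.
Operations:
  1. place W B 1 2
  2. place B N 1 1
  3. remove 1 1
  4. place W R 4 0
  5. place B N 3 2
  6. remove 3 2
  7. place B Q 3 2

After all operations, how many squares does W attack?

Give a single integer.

Answer: 13

Derivation:
Op 1: place WB@(1,2)
Op 2: place BN@(1,1)
Op 3: remove (1,1)
Op 4: place WR@(4,0)
Op 5: place BN@(3,2)
Op 6: remove (3,2)
Op 7: place BQ@(3,2)
Per-piece attacks for W:
  WB@(1,2): attacks (2,3) (3,4) (2,1) (3,0) (0,3) (0,1)
  WR@(4,0): attacks (4,1) (4,2) (4,3) (4,4) (3,0) (2,0) (1,0) (0,0)
Union (13 distinct): (0,0) (0,1) (0,3) (1,0) (2,0) (2,1) (2,3) (3,0) (3,4) (4,1) (4,2) (4,3) (4,4)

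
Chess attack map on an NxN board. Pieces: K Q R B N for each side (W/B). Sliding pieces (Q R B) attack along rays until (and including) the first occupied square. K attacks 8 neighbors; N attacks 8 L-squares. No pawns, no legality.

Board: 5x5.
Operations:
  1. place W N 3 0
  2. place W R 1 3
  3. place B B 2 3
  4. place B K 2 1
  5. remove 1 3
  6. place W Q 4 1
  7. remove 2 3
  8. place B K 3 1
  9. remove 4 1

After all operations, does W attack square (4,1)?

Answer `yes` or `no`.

Answer: no

Derivation:
Op 1: place WN@(3,0)
Op 2: place WR@(1,3)
Op 3: place BB@(2,3)
Op 4: place BK@(2,1)
Op 5: remove (1,3)
Op 6: place WQ@(4,1)
Op 7: remove (2,3)
Op 8: place BK@(3,1)
Op 9: remove (4,1)
Per-piece attacks for W:
  WN@(3,0): attacks (4,2) (2,2) (1,1)
W attacks (4,1): no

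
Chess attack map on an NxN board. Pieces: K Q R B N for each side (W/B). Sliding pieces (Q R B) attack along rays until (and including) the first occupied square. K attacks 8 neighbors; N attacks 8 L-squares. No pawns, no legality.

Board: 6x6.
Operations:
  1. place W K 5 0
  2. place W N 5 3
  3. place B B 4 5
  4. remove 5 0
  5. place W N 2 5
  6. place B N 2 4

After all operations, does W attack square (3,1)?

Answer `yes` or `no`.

Op 1: place WK@(5,0)
Op 2: place WN@(5,3)
Op 3: place BB@(4,5)
Op 4: remove (5,0)
Op 5: place WN@(2,5)
Op 6: place BN@(2,4)
Per-piece attacks for W:
  WN@(2,5): attacks (3,3) (4,4) (1,3) (0,4)
  WN@(5,3): attacks (4,5) (3,4) (4,1) (3,2)
W attacks (3,1): no

Answer: no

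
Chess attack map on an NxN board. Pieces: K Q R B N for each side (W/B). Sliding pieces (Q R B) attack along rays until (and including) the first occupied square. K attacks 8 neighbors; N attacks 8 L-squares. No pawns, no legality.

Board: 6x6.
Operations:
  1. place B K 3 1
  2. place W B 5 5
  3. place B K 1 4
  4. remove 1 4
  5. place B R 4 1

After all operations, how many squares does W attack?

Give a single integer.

Op 1: place BK@(3,1)
Op 2: place WB@(5,5)
Op 3: place BK@(1,4)
Op 4: remove (1,4)
Op 5: place BR@(4,1)
Per-piece attacks for W:
  WB@(5,5): attacks (4,4) (3,3) (2,2) (1,1) (0,0)
Union (5 distinct): (0,0) (1,1) (2,2) (3,3) (4,4)

Answer: 5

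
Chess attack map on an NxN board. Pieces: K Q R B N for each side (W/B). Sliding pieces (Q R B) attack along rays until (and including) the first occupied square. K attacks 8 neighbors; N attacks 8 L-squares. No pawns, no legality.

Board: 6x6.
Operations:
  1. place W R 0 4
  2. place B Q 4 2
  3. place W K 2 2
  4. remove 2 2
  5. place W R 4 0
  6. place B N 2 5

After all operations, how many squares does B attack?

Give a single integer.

Answer: 19

Derivation:
Op 1: place WR@(0,4)
Op 2: place BQ@(4,2)
Op 3: place WK@(2,2)
Op 4: remove (2,2)
Op 5: place WR@(4,0)
Op 6: place BN@(2,5)
Per-piece attacks for B:
  BN@(2,5): attacks (3,3) (4,4) (1,3) (0,4)
  BQ@(4,2): attacks (4,3) (4,4) (4,5) (4,1) (4,0) (5,2) (3,2) (2,2) (1,2) (0,2) (5,3) (5,1) (3,3) (2,4) (1,5) (3,1) (2,0) [ray(0,-1) blocked at (4,0)]
Union (19 distinct): (0,2) (0,4) (1,2) (1,3) (1,5) (2,0) (2,2) (2,4) (3,1) (3,2) (3,3) (4,0) (4,1) (4,3) (4,4) (4,5) (5,1) (5,2) (5,3)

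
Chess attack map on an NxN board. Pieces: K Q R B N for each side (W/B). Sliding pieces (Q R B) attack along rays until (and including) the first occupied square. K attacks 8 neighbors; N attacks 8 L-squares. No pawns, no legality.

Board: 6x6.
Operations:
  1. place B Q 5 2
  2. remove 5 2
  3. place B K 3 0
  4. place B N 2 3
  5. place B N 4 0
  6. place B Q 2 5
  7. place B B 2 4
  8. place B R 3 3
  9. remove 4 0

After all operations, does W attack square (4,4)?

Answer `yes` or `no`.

Op 1: place BQ@(5,2)
Op 2: remove (5,2)
Op 3: place BK@(3,0)
Op 4: place BN@(2,3)
Op 5: place BN@(4,0)
Op 6: place BQ@(2,5)
Op 7: place BB@(2,4)
Op 8: place BR@(3,3)
Op 9: remove (4,0)
Per-piece attacks for W:
W attacks (4,4): no

Answer: no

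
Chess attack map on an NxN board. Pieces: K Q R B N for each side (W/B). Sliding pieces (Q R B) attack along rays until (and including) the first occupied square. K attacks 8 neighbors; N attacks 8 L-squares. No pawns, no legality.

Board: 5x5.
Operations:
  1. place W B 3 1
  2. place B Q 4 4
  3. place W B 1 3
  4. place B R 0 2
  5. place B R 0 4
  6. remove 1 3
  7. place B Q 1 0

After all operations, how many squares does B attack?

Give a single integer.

Answer: 22

Derivation:
Op 1: place WB@(3,1)
Op 2: place BQ@(4,4)
Op 3: place WB@(1,3)
Op 4: place BR@(0,2)
Op 5: place BR@(0,4)
Op 6: remove (1,3)
Op 7: place BQ@(1,0)
Per-piece attacks for B:
  BR@(0,2): attacks (0,3) (0,4) (0,1) (0,0) (1,2) (2,2) (3,2) (4,2) [ray(0,1) blocked at (0,4)]
  BR@(0,4): attacks (0,3) (0,2) (1,4) (2,4) (3,4) (4,4) [ray(0,-1) blocked at (0,2); ray(1,0) blocked at (4,4)]
  BQ@(1,0): attacks (1,1) (1,2) (1,3) (1,4) (2,0) (3,0) (4,0) (0,0) (2,1) (3,2) (4,3) (0,1)
  BQ@(4,4): attacks (4,3) (4,2) (4,1) (4,0) (3,4) (2,4) (1,4) (0,4) (3,3) (2,2) (1,1) (0,0) [ray(-1,0) blocked at (0,4)]
Union (22 distinct): (0,0) (0,1) (0,2) (0,3) (0,4) (1,1) (1,2) (1,3) (1,4) (2,0) (2,1) (2,2) (2,4) (3,0) (3,2) (3,3) (3,4) (4,0) (4,1) (4,2) (4,3) (4,4)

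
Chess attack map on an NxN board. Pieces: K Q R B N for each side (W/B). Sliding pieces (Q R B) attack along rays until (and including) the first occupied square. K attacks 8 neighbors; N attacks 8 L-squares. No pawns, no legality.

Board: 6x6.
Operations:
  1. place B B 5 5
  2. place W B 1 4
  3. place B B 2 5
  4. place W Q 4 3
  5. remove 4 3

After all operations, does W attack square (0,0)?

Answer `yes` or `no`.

Op 1: place BB@(5,5)
Op 2: place WB@(1,4)
Op 3: place BB@(2,5)
Op 4: place WQ@(4,3)
Op 5: remove (4,3)
Per-piece attacks for W:
  WB@(1,4): attacks (2,5) (2,3) (3,2) (4,1) (5,0) (0,5) (0,3) [ray(1,1) blocked at (2,5)]
W attacks (0,0): no

Answer: no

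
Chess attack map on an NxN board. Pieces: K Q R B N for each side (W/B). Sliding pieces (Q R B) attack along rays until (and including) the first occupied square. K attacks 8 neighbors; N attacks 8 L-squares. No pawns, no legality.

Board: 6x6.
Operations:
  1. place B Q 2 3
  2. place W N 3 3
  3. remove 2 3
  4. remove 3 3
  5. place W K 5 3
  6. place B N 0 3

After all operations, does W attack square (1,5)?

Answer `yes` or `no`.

Answer: no

Derivation:
Op 1: place BQ@(2,3)
Op 2: place WN@(3,3)
Op 3: remove (2,3)
Op 4: remove (3,3)
Op 5: place WK@(5,3)
Op 6: place BN@(0,3)
Per-piece attacks for W:
  WK@(5,3): attacks (5,4) (5,2) (4,3) (4,4) (4,2)
W attacks (1,5): no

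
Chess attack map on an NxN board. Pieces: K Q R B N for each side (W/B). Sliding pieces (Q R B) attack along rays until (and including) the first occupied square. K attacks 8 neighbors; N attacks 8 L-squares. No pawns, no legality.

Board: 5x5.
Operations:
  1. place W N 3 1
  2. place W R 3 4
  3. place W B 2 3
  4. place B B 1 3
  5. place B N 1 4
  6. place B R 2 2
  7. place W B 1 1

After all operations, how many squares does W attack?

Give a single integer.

Answer: 17

Derivation:
Op 1: place WN@(3,1)
Op 2: place WR@(3,4)
Op 3: place WB@(2,3)
Op 4: place BB@(1,3)
Op 5: place BN@(1,4)
Op 6: place BR@(2,2)
Op 7: place WB@(1,1)
Per-piece attacks for W:
  WB@(1,1): attacks (2,2) (2,0) (0,2) (0,0) [ray(1,1) blocked at (2,2)]
  WB@(2,3): attacks (3,4) (3,2) (4,1) (1,4) (1,2) (0,1) [ray(1,1) blocked at (3,4); ray(-1,1) blocked at (1,4)]
  WN@(3,1): attacks (4,3) (2,3) (1,2) (1,0)
  WR@(3,4): attacks (3,3) (3,2) (3,1) (4,4) (2,4) (1,4) [ray(0,-1) blocked at (3,1); ray(-1,0) blocked at (1,4)]
Union (17 distinct): (0,0) (0,1) (0,2) (1,0) (1,2) (1,4) (2,0) (2,2) (2,3) (2,4) (3,1) (3,2) (3,3) (3,4) (4,1) (4,3) (4,4)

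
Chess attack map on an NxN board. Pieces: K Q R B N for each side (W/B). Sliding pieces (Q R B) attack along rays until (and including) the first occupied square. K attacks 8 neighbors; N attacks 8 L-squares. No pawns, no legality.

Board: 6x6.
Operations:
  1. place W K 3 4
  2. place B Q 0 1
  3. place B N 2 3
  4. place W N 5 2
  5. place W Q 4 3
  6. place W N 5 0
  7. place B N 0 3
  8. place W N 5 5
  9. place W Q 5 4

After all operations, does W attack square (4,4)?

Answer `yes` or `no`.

Answer: yes

Derivation:
Op 1: place WK@(3,4)
Op 2: place BQ@(0,1)
Op 3: place BN@(2,3)
Op 4: place WN@(5,2)
Op 5: place WQ@(4,3)
Op 6: place WN@(5,0)
Op 7: place BN@(0,3)
Op 8: place WN@(5,5)
Op 9: place WQ@(5,4)
Per-piece attacks for W:
  WK@(3,4): attacks (3,5) (3,3) (4,4) (2,4) (4,5) (4,3) (2,5) (2,3)
  WQ@(4,3): attacks (4,4) (4,5) (4,2) (4,1) (4,0) (5,3) (3,3) (2,3) (5,4) (5,2) (3,4) (3,2) (2,1) (1,0) [ray(-1,0) blocked at (2,3); ray(1,1) blocked at (5,4); ray(1,-1) blocked at (5,2); ray(-1,1) blocked at (3,4)]
  WN@(5,0): attacks (4,2) (3,1)
  WN@(5,2): attacks (4,4) (3,3) (4,0) (3,1)
  WQ@(5,4): attacks (5,5) (5,3) (5,2) (4,4) (3,4) (4,5) (4,3) [ray(0,1) blocked at (5,5); ray(0,-1) blocked at (5,2); ray(-1,0) blocked at (3,4); ray(-1,-1) blocked at (4,3)]
  WN@(5,5): attacks (4,3) (3,4)
W attacks (4,4): yes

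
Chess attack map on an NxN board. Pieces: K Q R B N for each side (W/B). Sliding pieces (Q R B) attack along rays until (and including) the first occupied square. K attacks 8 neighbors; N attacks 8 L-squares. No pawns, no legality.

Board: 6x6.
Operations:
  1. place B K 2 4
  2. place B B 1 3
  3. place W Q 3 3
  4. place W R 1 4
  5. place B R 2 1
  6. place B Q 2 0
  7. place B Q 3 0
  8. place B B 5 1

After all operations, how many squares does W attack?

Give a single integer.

Answer: 19

Derivation:
Op 1: place BK@(2,4)
Op 2: place BB@(1,3)
Op 3: place WQ@(3,3)
Op 4: place WR@(1,4)
Op 5: place BR@(2,1)
Op 6: place BQ@(2,0)
Op 7: place BQ@(3,0)
Op 8: place BB@(5,1)
Per-piece attacks for W:
  WR@(1,4): attacks (1,5) (1,3) (2,4) (0,4) [ray(0,-1) blocked at (1,3); ray(1,0) blocked at (2,4)]
  WQ@(3,3): attacks (3,4) (3,5) (3,2) (3,1) (3,0) (4,3) (5,3) (2,3) (1,3) (4,4) (5,5) (4,2) (5,1) (2,4) (2,2) (1,1) (0,0) [ray(0,-1) blocked at (3,0); ray(-1,0) blocked at (1,3); ray(1,-1) blocked at (5,1); ray(-1,1) blocked at (2,4)]
Union (19 distinct): (0,0) (0,4) (1,1) (1,3) (1,5) (2,2) (2,3) (2,4) (3,0) (3,1) (3,2) (3,4) (3,5) (4,2) (4,3) (4,4) (5,1) (5,3) (5,5)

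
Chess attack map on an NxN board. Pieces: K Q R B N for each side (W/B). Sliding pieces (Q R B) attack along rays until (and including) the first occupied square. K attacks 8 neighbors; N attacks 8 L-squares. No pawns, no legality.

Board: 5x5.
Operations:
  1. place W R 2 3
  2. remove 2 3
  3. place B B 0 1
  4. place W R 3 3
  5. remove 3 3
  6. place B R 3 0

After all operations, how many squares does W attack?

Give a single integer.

Answer: 0

Derivation:
Op 1: place WR@(2,3)
Op 2: remove (2,3)
Op 3: place BB@(0,1)
Op 4: place WR@(3,3)
Op 5: remove (3,3)
Op 6: place BR@(3,0)
Per-piece attacks for W:
Union (0 distinct): (none)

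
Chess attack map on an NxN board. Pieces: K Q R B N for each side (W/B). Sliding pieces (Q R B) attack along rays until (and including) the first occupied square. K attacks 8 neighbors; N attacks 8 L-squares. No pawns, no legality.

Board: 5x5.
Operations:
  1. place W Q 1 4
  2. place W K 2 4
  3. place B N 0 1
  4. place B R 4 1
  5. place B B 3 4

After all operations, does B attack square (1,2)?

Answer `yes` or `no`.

Answer: yes

Derivation:
Op 1: place WQ@(1,4)
Op 2: place WK@(2,4)
Op 3: place BN@(0,1)
Op 4: place BR@(4,1)
Op 5: place BB@(3,4)
Per-piece attacks for B:
  BN@(0,1): attacks (1,3) (2,2) (2,0)
  BB@(3,4): attacks (4,3) (2,3) (1,2) (0,1) [ray(-1,-1) blocked at (0,1)]
  BR@(4,1): attacks (4,2) (4,3) (4,4) (4,0) (3,1) (2,1) (1,1) (0,1) [ray(-1,0) blocked at (0,1)]
B attacks (1,2): yes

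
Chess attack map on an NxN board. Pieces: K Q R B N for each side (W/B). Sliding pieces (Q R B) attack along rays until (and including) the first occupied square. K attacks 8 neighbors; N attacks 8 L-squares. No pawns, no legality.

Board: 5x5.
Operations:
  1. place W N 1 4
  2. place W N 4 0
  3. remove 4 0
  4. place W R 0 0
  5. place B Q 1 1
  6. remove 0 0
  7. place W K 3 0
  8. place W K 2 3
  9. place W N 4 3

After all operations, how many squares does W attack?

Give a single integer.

Answer: 14

Derivation:
Op 1: place WN@(1,4)
Op 2: place WN@(4,0)
Op 3: remove (4,0)
Op 4: place WR@(0,0)
Op 5: place BQ@(1,1)
Op 6: remove (0,0)
Op 7: place WK@(3,0)
Op 8: place WK@(2,3)
Op 9: place WN@(4,3)
Per-piece attacks for W:
  WN@(1,4): attacks (2,2) (3,3) (0,2)
  WK@(2,3): attacks (2,4) (2,2) (3,3) (1,3) (3,4) (3,2) (1,4) (1,2)
  WK@(3,0): attacks (3,1) (4,0) (2,0) (4,1) (2,1)
  WN@(4,3): attacks (2,4) (3,1) (2,2)
Union (14 distinct): (0,2) (1,2) (1,3) (1,4) (2,0) (2,1) (2,2) (2,4) (3,1) (3,2) (3,3) (3,4) (4,0) (4,1)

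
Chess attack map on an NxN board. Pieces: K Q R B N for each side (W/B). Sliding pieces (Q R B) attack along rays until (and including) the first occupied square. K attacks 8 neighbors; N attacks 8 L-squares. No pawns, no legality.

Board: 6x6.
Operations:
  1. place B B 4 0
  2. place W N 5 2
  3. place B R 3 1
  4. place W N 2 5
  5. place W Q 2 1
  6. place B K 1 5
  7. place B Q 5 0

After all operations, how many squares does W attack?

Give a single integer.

Answer: 20

Derivation:
Op 1: place BB@(4,0)
Op 2: place WN@(5,2)
Op 3: place BR@(3,1)
Op 4: place WN@(2,5)
Op 5: place WQ@(2,1)
Op 6: place BK@(1,5)
Op 7: place BQ@(5,0)
Per-piece attacks for W:
  WQ@(2,1): attacks (2,2) (2,3) (2,4) (2,5) (2,0) (3,1) (1,1) (0,1) (3,2) (4,3) (5,4) (3,0) (1,2) (0,3) (1,0) [ray(0,1) blocked at (2,5); ray(1,0) blocked at (3,1)]
  WN@(2,5): attacks (3,3) (4,4) (1,3) (0,4)
  WN@(5,2): attacks (4,4) (3,3) (4,0) (3,1)
Union (20 distinct): (0,1) (0,3) (0,4) (1,0) (1,1) (1,2) (1,3) (2,0) (2,2) (2,3) (2,4) (2,5) (3,0) (3,1) (3,2) (3,3) (4,0) (4,3) (4,4) (5,4)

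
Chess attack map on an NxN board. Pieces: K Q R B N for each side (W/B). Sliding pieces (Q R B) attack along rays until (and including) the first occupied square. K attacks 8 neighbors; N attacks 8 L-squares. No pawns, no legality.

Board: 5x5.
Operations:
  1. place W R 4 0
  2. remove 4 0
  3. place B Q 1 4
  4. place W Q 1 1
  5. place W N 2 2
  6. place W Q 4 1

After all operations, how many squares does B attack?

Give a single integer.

Op 1: place WR@(4,0)
Op 2: remove (4,0)
Op 3: place BQ@(1,4)
Op 4: place WQ@(1,1)
Op 5: place WN@(2,2)
Op 6: place WQ@(4,1)
Per-piece attacks for B:
  BQ@(1,4): attacks (1,3) (1,2) (1,1) (2,4) (3,4) (4,4) (0,4) (2,3) (3,2) (4,1) (0,3) [ray(0,-1) blocked at (1,1); ray(1,-1) blocked at (4,1)]
Union (11 distinct): (0,3) (0,4) (1,1) (1,2) (1,3) (2,3) (2,4) (3,2) (3,4) (4,1) (4,4)

Answer: 11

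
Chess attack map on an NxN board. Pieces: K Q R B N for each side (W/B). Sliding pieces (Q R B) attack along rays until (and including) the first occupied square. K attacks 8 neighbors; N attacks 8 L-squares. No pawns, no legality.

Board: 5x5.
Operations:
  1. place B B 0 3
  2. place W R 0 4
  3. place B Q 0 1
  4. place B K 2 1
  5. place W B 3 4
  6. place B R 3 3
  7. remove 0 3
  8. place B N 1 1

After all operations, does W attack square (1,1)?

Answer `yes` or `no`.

Op 1: place BB@(0,3)
Op 2: place WR@(0,4)
Op 3: place BQ@(0,1)
Op 4: place BK@(2,1)
Op 5: place WB@(3,4)
Op 6: place BR@(3,3)
Op 7: remove (0,3)
Op 8: place BN@(1,1)
Per-piece attacks for W:
  WR@(0,4): attacks (0,3) (0,2) (0,1) (1,4) (2,4) (3,4) [ray(0,-1) blocked at (0,1); ray(1,0) blocked at (3,4)]
  WB@(3,4): attacks (4,3) (2,3) (1,2) (0,1) [ray(-1,-1) blocked at (0,1)]
W attacks (1,1): no

Answer: no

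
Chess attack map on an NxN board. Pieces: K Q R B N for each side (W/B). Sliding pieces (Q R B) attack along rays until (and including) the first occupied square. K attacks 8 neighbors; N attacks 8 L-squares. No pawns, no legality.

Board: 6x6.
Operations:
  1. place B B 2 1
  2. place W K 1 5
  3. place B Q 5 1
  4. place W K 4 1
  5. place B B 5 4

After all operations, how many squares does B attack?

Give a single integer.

Answer: 18

Derivation:
Op 1: place BB@(2,1)
Op 2: place WK@(1,5)
Op 3: place BQ@(5,1)
Op 4: place WK@(4,1)
Op 5: place BB@(5,4)
Per-piece attacks for B:
  BB@(2,1): attacks (3,2) (4,3) (5,4) (3,0) (1,2) (0,3) (1,0) [ray(1,1) blocked at (5,4)]
  BQ@(5,1): attacks (5,2) (5,3) (5,4) (5,0) (4,1) (4,2) (3,3) (2,4) (1,5) (4,0) [ray(0,1) blocked at (5,4); ray(-1,0) blocked at (4,1); ray(-1,1) blocked at (1,5)]
  BB@(5,4): attacks (4,5) (4,3) (3,2) (2,1) [ray(-1,-1) blocked at (2,1)]
Union (18 distinct): (0,3) (1,0) (1,2) (1,5) (2,1) (2,4) (3,0) (3,2) (3,3) (4,0) (4,1) (4,2) (4,3) (4,5) (5,0) (5,2) (5,3) (5,4)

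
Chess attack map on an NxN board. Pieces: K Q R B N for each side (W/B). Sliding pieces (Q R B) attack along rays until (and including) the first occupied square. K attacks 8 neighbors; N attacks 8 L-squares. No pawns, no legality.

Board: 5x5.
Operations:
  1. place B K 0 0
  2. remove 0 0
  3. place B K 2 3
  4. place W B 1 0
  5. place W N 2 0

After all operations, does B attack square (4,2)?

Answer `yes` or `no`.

Op 1: place BK@(0,0)
Op 2: remove (0,0)
Op 3: place BK@(2,3)
Op 4: place WB@(1,0)
Op 5: place WN@(2,0)
Per-piece attacks for B:
  BK@(2,3): attacks (2,4) (2,2) (3,3) (1,3) (3,4) (3,2) (1,4) (1,2)
B attacks (4,2): no

Answer: no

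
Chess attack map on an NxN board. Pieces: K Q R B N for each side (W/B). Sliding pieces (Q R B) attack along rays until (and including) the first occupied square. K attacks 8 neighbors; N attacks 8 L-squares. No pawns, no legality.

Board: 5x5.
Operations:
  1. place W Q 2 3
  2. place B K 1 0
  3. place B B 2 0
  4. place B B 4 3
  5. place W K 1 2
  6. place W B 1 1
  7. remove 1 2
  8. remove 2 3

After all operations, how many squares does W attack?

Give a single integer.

Answer: 6

Derivation:
Op 1: place WQ@(2,3)
Op 2: place BK@(1,0)
Op 3: place BB@(2,0)
Op 4: place BB@(4,3)
Op 5: place WK@(1,2)
Op 6: place WB@(1,1)
Op 7: remove (1,2)
Op 8: remove (2,3)
Per-piece attacks for W:
  WB@(1,1): attacks (2,2) (3,3) (4,4) (2,0) (0,2) (0,0) [ray(1,-1) blocked at (2,0)]
Union (6 distinct): (0,0) (0,2) (2,0) (2,2) (3,3) (4,4)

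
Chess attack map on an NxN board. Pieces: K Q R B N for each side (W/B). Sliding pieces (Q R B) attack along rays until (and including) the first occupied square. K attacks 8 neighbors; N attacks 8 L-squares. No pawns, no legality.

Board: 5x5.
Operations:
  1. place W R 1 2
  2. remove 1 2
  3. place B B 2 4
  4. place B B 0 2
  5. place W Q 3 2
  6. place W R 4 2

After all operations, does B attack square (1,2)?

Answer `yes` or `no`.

Op 1: place WR@(1,2)
Op 2: remove (1,2)
Op 3: place BB@(2,4)
Op 4: place BB@(0,2)
Op 5: place WQ@(3,2)
Op 6: place WR@(4,2)
Per-piece attacks for B:
  BB@(0,2): attacks (1,3) (2,4) (1,1) (2,0) [ray(1,1) blocked at (2,4)]
  BB@(2,4): attacks (3,3) (4,2) (1,3) (0,2) [ray(1,-1) blocked at (4,2); ray(-1,-1) blocked at (0,2)]
B attacks (1,2): no

Answer: no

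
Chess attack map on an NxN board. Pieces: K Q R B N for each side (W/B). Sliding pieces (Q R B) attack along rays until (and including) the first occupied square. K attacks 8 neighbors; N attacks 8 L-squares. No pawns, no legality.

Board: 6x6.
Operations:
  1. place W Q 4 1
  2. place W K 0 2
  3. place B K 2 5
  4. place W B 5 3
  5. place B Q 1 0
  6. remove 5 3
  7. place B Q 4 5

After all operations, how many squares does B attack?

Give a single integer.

Op 1: place WQ@(4,1)
Op 2: place WK@(0,2)
Op 3: place BK@(2,5)
Op 4: place WB@(5,3)
Op 5: place BQ@(1,0)
Op 6: remove (5,3)
Op 7: place BQ@(4,5)
Per-piece attacks for B:
  BQ@(1,0): attacks (1,1) (1,2) (1,3) (1,4) (1,5) (2,0) (3,0) (4,0) (5,0) (0,0) (2,1) (3,2) (4,3) (5,4) (0,1)
  BK@(2,5): attacks (2,4) (3,5) (1,5) (3,4) (1,4)
  BQ@(4,5): attacks (4,4) (4,3) (4,2) (4,1) (5,5) (3,5) (2,5) (5,4) (3,4) (2,3) (1,2) (0,1) [ray(0,-1) blocked at (4,1); ray(-1,0) blocked at (2,5)]
Union (24 distinct): (0,0) (0,1) (1,1) (1,2) (1,3) (1,4) (1,5) (2,0) (2,1) (2,3) (2,4) (2,5) (3,0) (3,2) (3,4) (3,5) (4,0) (4,1) (4,2) (4,3) (4,4) (5,0) (5,4) (5,5)

Answer: 24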